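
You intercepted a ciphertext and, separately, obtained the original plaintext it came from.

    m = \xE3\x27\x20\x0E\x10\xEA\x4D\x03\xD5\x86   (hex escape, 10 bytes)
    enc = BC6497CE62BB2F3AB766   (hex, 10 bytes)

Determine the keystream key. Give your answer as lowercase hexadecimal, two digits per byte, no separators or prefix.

5f43b7c07251623962e0

Since enc = m ⊕ key, XORing both sides with m gives key = m ⊕ enc.
byte 0: 11100011 xor 10111100 = 01011111
byte 1: 00100111 xor 01100100 = 01000011
byte 2: 00100000 xor 10010111 = 10110111
byte 3: 00001110 xor 11001110 = 11000000
byte 4: 00010000 xor 01100010 = 01110010
byte 5: 11101010 xor 10111011 = 01010001
byte 6: 01001101 xor 00101111 = 01100010
byte 7: 00000011 xor 00111010 = 00111001
byte 8: 11010101 xor 10110111 = 01100010
byte 9: 10000110 xor 01100110 = 11100000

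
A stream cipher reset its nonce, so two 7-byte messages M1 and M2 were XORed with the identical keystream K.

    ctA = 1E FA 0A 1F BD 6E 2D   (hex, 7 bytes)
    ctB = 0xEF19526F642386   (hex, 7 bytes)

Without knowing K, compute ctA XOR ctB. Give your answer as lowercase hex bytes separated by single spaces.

f1 e3 58 70 d9 4d ab

ctA ⊕ ctB = (M1 ⊕ K) ⊕ (M2 ⊕ K) = M1 ⊕ M2 — the shared key cancels under XOR.
byte 0:  30 ^ 239 = 241
byte 1: 250 ^  25 = 227
byte 2:  10 ^  82 =  88
byte 3:  31 ^ 111 = 112
byte 4: 189 ^ 100 = 217
byte 5: 110 ^  35 =  77
byte 6:  45 ^ 134 = 171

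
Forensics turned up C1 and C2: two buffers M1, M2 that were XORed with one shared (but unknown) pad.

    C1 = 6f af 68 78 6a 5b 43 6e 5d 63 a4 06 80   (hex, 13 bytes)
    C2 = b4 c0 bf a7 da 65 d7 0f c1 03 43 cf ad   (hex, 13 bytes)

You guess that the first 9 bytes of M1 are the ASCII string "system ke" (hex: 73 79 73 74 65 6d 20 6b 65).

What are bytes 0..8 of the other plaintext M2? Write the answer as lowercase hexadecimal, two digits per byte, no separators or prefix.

a816a4abd553b40af9

First, C1 ⊕ C2 = (M1 ⊕ K) ⊕ (M2 ⊕ K) = M1 ⊕ M2, so the key drops out. Then M2 = (M1 ⊕ M2) ⊕ M1 over the first 9 bytes.
byte 0: (6f XOR b4) XOR 73 = db XOR 73 = a8
byte 1: (af XOR c0) XOR 79 = 6f XOR 79 = 16
byte 2: (68 XOR bf) XOR 73 = d7 XOR 73 = a4
byte 3: (78 XOR a7) XOR 74 = df XOR 74 = ab
byte 4: (6a XOR da) XOR 65 = b0 XOR 65 = d5
byte 5: (5b XOR 65) XOR 6d = 3e XOR 6d = 53
byte 6: (43 XOR d7) XOR 20 = 94 XOR 20 = b4
byte 7: (6e XOR 0f) XOR 6b = 61 XOR 6b = 0a
byte 8: (5d XOR c1) XOR 65 = 9c XOR 65 = f9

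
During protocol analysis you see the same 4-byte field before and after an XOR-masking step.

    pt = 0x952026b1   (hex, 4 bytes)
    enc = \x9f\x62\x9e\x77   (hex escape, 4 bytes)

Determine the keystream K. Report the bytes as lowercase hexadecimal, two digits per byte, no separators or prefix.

Since enc = pt ⊕ K, XORing both sides with pt gives K = pt ⊕ enc.
byte 0: 149 XOR 159 =  10
byte 1:  32 XOR  98 =  66
byte 2:  38 XOR 158 = 184
byte 3: 177 XOR 119 = 198

0a42b8c6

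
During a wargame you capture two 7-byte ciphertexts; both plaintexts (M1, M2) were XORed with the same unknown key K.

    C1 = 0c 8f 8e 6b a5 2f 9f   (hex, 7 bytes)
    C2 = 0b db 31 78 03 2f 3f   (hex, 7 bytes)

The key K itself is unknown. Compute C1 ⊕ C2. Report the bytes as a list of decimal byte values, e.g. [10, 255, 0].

[7, 84, 191, 19, 166, 0, 160]

C1 ⊕ C2 = (M1 ⊕ K) ⊕ (M2 ⊕ K) = M1 ⊕ M2 — the shared key cancels under XOR.
byte 0: 0c XOR 0b = 07
byte 1: 8f XOR db = 54
byte 2: 8e XOR 31 = bf
byte 3: 6b XOR 78 = 13
byte 4: a5 XOR 03 = a6
byte 5: 2f XOR 2f = 00
byte 6: 9f XOR 3f = a0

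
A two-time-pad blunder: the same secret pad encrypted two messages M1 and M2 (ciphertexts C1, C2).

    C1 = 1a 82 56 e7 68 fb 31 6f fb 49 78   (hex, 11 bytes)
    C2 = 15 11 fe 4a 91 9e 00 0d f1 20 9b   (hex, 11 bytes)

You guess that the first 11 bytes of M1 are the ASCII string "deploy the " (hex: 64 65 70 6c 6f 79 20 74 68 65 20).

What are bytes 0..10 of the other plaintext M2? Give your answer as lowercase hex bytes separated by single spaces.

First, C1 ⊕ C2 = (M1 ⊕ K) ⊕ (M2 ⊕ K) = M1 ⊕ M2, so the key drops out. Then M2 = (M1 ⊕ M2) ⊕ M1 over the first 11 bytes.
byte 0: (1a ^ 15) ^ 64 = 0f ^ 64 = 6b
byte 1: (82 ^ 11) ^ 65 = 93 ^ 65 = f6
byte 2: (56 ^ fe) ^ 70 = a8 ^ 70 = d8
byte 3: (e7 ^ 4a) ^ 6c = ad ^ 6c = c1
byte 4: (68 ^ 91) ^ 6f = f9 ^ 6f = 96
byte 5: (fb ^ 9e) ^ 79 = 65 ^ 79 = 1c
byte 6: (31 ^ 00) ^ 20 = 31 ^ 20 = 11
byte 7: (6f ^ 0d) ^ 74 = 62 ^ 74 = 16
byte 8: (fb ^ f1) ^ 68 = 0a ^ 68 = 62
byte 9: (49 ^ 20) ^ 65 = 69 ^ 65 = 0c
byte 10: (78 ^ 9b) ^ 20 = e3 ^ 20 = c3

6b f6 d8 c1 96 1c 11 16 62 0c c3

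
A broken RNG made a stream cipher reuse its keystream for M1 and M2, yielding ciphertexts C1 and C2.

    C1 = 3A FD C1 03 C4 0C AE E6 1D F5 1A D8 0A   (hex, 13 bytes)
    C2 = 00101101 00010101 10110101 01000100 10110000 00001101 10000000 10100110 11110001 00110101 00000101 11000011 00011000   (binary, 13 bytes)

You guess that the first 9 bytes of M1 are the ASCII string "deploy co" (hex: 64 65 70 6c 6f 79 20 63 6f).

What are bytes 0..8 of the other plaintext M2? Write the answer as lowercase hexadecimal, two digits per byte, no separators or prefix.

738d042b1b780e2383

First, C1 ⊕ C2 = (M1 ⊕ K) ⊕ (M2 ⊕ K) = M1 ⊕ M2, so the key drops out. Then M2 = (M1 ⊕ M2) ⊕ M1 over the first 9 bytes.
byte 0: (3a xor 2d) xor 64 = 17 xor 64 = 73
byte 1: (fd xor 15) xor 65 = e8 xor 65 = 8d
byte 2: (c1 xor b5) xor 70 = 74 xor 70 = 04
byte 3: (03 xor 44) xor 6c = 47 xor 6c = 2b
byte 4: (c4 xor b0) xor 6f = 74 xor 6f = 1b
byte 5: (0c xor 0d) xor 79 = 01 xor 79 = 78
byte 6: (ae xor 80) xor 20 = 2e xor 20 = 0e
byte 7: (e6 xor a6) xor 63 = 40 xor 63 = 23
byte 8: (1d xor f1) xor 6f = ec xor 6f = 83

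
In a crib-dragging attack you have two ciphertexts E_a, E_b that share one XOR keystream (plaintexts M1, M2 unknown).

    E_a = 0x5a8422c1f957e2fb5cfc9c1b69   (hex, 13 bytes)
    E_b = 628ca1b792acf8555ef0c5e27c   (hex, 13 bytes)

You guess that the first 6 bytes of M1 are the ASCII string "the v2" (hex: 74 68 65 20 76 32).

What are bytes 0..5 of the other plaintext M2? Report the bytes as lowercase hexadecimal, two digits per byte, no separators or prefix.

First, E_a ⊕ E_b = (M1 ⊕ K) ⊕ (M2 ⊕ K) = M1 ⊕ M2, so the key drops out. Then M2 = (M1 ⊕ M2) ⊕ M1 over the first 6 bytes.
byte 0: (5a ⊕ 62) ⊕ 74 = 38 ⊕ 74 = 4c
byte 1: (84 ⊕ 8c) ⊕ 68 = 08 ⊕ 68 = 60
byte 2: (22 ⊕ a1) ⊕ 65 = 83 ⊕ 65 = e6
byte 3: (c1 ⊕ b7) ⊕ 20 = 76 ⊕ 20 = 56
byte 4: (f9 ⊕ 92) ⊕ 76 = 6b ⊕ 76 = 1d
byte 5: (57 ⊕ ac) ⊕ 32 = fb ⊕ 32 = c9

4c60e6561dc9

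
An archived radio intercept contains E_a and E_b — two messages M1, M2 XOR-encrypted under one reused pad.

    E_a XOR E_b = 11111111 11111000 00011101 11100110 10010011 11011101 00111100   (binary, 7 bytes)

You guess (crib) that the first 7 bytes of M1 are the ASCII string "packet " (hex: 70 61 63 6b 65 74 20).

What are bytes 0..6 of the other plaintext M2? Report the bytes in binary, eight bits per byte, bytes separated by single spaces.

10001111 10011001 01111110 10001101 11110110 10101001 00011100

Since E_a ⊕ E_b = M1 ⊕ M2, XORing with the guessed M1 bytes yields the corresponding M2 bytes: M2 = (E_a ⊕ E_b) ⊕ M1.
11111111 ⊕ 01110000 = 10001111
11111000 ⊕ 01100001 = 10011001
00011101 ⊕ 01100011 = 01111110
11100110 ⊕ 01101011 = 10001101
10010011 ⊕ 01100101 = 11110110
11011101 ⊕ 01110100 = 10101001
00111100 ⊕ 00100000 = 00011100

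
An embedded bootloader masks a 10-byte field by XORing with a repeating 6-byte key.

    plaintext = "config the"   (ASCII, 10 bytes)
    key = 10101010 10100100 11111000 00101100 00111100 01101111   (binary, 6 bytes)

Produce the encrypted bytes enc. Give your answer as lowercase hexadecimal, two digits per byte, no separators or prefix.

c9cb964a55088ad09049

The 6-byte key repeats, so the effective keystream is aa a4 f8 2c 3c 6f aa a4 f8 2c.
byte 0: 63 ^ aa = c9
byte 1: 6f ^ a4 = cb
byte 2: 6e ^ f8 = 96
byte 3: 66 ^ 2c = 4a
byte 4: 69 ^ 3c = 55
byte 5: 67 ^ 6f = 08
byte 6: 20 ^ aa = 8a
byte 7: 74 ^ a4 = d0
byte 8: 68 ^ f8 = 90
byte 9: 65 ^ 2c = 49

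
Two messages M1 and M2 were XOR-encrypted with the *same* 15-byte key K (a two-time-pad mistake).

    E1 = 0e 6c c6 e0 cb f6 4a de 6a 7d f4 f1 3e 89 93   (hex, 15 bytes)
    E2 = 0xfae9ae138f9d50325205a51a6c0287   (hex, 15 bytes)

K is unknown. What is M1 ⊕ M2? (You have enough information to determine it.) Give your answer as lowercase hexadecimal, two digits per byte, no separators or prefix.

E1 ⊕ E2 = (M1 ⊕ K) ⊕ (M2 ⊕ K) = M1 ⊕ M2 — the shared key cancels under XOR.
0e ⊕ fa = f4
6c ⊕ e9 = 85
c6 ⊕ ae = 68
e0 ⊕ 13 = f3
cb ⊕ 8f = 44
f6 ⊕ 9d = 6b
4a ⊕ 50 = 1a
de ⊕ 32 = ec
6a ⊕ 52 = 38
7d ⊕ 05 = 78
f4 ⊕ a5 = 51
f1 ⊕ 1a = eb
3e ⊕ 6c = 52
89 ⊕ 02 = 8b
93 ⊕ 87 = 14

f48568f3446b1aec387851eb528b14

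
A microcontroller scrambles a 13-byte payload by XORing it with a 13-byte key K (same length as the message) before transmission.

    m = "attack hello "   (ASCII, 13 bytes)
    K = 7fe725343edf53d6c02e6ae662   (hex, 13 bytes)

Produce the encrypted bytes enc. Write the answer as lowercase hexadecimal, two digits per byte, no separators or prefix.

61 XOR 7f = 1e
74 XOR e7 = 93
74 XOR 25 = 51
61 XOR 34 = 55
63 XOR 3e = 5d
6b XOR df = b4
20 XOR 53 = 73
68 XOR d6 = be
65 XOR c0 = a5
6c XOR 2e = 42
6c XOR 6a = 06
6f XOR e6 = 89
20 XOR 62 = 42

1e9351555db473bea542068942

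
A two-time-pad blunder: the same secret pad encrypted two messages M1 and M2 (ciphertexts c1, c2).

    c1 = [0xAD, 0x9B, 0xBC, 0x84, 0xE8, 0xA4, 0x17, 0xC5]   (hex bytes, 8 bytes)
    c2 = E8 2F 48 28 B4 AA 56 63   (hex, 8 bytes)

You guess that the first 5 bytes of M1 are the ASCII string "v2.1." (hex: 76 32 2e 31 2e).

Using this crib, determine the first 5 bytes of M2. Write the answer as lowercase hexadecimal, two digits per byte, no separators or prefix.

3386da9d72

First, c1 ⊕ c2 = (M1 ⊕ K) ⊕ (M2 ⊕ K) = M1 ⊕ M2, so the key drops out. Then M2 = (M1 ⊕ M2) ⊕ M1 over the first 5 bytes.
byte 0: (ad xor e8) xor 76 = 45 xor 76 = 33
byte 1: (9b xor 2f) xor 32 = b4 xor 32 = 86
byte 2: (bc xor 48) xor 2e = f4 xor 2e = da
byte 3: (84 xor 28) xor 31 = ac xor 31 = 9d
byte 4: (e8 xor b4) xor 2e = 5c xor 2e = 72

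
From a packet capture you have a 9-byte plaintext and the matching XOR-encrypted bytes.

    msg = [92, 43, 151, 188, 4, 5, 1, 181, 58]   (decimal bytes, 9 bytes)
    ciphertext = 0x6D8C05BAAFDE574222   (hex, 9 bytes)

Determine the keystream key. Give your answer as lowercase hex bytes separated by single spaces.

Since ciphertext = msg ⊕ key, XORing both sides with msg gives key = msg ⊕ ciphertext.
5c ⊕ 6d = 31
2b ⊕ 8c = a7
97 ⊕ 05 = 92
bc ⊕ ba = 06
04 ⊕ af = ab
05 ⊕ de = db
01 ⊕ 57 = 56
b5 ⊕ 42 = f7
3a ⊕ 22 = 18

31 a7 92 06 ab db 56 f7 18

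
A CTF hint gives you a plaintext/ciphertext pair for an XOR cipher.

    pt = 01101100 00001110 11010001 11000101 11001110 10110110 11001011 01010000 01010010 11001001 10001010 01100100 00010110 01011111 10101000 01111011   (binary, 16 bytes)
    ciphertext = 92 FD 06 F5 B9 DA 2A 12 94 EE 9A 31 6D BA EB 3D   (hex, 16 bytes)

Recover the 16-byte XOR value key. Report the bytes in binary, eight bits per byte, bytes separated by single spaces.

Since ciphertext = pt ⊕ key, XORing both sides with pt gives key = pt ⊕ ciphertext.
6c XOR 92 = fe
0e XOR fd = f3
d1 XOR 06 = d7
c5 XOR f5 = 30
ce XOR b9 = 77
b6 XOR da = 6c
cb XOR 2a = e1
50 XOR 12 = 42
52 XOR 94 = c6
c9 XOR ee = 27
8a XOR 9a = 10
64 XOR 31 = 55
16 XOR 6d = 7b
5f XOR ba = e5
a8 XOR eb = 43
7b XOR 3d = 46

11111110 11110011 11010111 00110000 01110111 01101100 11100001 01000010 11000110 00100111 00010000 01010101 01111011 11100101 01000011 01000110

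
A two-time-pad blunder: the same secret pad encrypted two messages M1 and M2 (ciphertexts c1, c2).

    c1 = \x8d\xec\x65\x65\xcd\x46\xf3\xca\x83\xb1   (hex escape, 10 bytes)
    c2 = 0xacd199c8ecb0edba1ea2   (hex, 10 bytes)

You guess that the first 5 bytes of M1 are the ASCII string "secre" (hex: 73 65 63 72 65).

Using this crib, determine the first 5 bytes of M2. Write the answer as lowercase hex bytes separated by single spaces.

First, c1 ⊕ c2 = (M1 ⊕ K) ⊕ (M2 ⊕ K) = M1 ⊕ M2, so the key drops out. Then M2 = (M1 ⊕ M2) ⊕ M1 over the first 5 bytes.
byte 0: (8d XOR ac) XOR 73 = 21 XOR 73 = 52
byte 1: (ec XOR d1) XOR 65 = 3d XOR 65 = 58
byte 2: (65 XOR 99) XOR 63 = fc XOR 63 = 9f
byte 3: (65 XOR c8) XOR 72 = ad XOR 72 = df
byte 4: (cd XOR ec) XOR 65 = 21 XOR 65 = 44

52 58 9f df 44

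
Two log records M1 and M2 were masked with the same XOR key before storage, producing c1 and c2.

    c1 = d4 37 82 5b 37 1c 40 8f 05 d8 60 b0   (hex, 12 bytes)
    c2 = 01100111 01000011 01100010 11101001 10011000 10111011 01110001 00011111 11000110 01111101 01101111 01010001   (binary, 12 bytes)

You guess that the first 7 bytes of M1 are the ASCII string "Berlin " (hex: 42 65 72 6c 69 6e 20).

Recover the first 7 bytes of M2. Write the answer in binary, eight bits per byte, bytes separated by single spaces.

11110001 00010001 10010010 11011110 11000110 11001001 00010001

First, c1 ⊕ c2 = (M1 ⊕ K) ⊕ (M2 ⊕ K) = M1 ⊕ M2, so the key drops out. Then M2 = (M1 ⊕ M2) ⊕ M1 over the first 7 bytes.
byte 0: (d4 ^ 67) ^ 42 = b3 ^ 42 = f1
byte 1: (37 ^ 43) ^ 65 = 74 ^ 65 = 11
byte 2: (82 ^ 62) ^ 72 = e0 ^ 72 = 92
byte 3: (5b ^ e9) ^ 6c = b2 ^ 6c = de
byte 4: (37 ^ 98) ^ 69 = af ^ 69 = c6
byte 5: (1c ^ bb) ^ 6e = a7 ^ 6e = c9
byte 6: (40 ^ 71) ^ 20 = 31 ^ 20 = 11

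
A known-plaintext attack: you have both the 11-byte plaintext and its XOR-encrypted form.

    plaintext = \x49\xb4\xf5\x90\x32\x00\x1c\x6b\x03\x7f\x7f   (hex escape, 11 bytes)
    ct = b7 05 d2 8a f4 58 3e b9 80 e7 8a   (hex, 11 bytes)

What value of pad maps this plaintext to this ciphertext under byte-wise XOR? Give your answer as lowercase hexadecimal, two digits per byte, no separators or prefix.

Since ct = plaintext ⊕ pad, XORing both sides with plaintext gives pad = plaintext ⊕ ct.
byte 0: 49 XOR b7 = fe
byte 1: b4 XOR 05 = b1
byte 2: f5 XOR d2 = 27
byte 3: 90 XOR 8a = 1a
byte 4: 32 XOR f4 = c6
byte 5: 00 XOR 58 = 58
byte 6: 1c XOR 3e = 22
byte 7: 6b XOR b9 = d2
byte 8: 03 XOR 80 = 83
byte 9: 7f XOR e7 = 98
byte 10: 7f XOR 8a = f5

feb1271ac65822d28398f5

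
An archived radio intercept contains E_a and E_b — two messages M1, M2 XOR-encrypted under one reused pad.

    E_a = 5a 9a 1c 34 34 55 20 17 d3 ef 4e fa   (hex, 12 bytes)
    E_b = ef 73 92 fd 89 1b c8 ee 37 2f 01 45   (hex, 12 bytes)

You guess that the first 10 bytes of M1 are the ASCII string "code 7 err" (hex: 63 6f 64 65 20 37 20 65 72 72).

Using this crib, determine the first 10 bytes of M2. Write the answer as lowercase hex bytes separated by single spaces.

First, E_a ⊕ E_b = (M1 ⊕ K) ⊕ (M2 ⊕ K) = M1 ⊕ M2, so the key drops out. Then M2 = (M1 ⊕ M2) ⊕ M1 over the first 10 bytes.
byte 0: (5a XOR ef) XOR 63 = b5 XOR 63 = d6
byte 1: (9a XOR 73) XOR 6f = e9 XOR 6f = 86
byte 2: (1c XOR 92) XOR 64 = 8e XOR 64 = ea
byte 3: (34 XOR fd) XOR 65 = c9 XOR 65 = ac
byte 4: (34 XOR 89) XOR 20 = bd XOR 20 = 9d
byte 5: (55 XOR 1b) XOR 37 = 4e XOR 37 = 79
byte 6: (20 XOR c8) XOR 20 = e8 XOR 20 = c8
byte 7: (17 XOR ee) XOR 65 = f9 XOR 65 = 9c
byte 8: (d3 XOR 37) XOR 72 = e4 XOR 72 = 96
byte 9: (ef XOR 2f) XOR 72 = c0 XOR 72 = b2

d6 86 ea ac 9d 79 c8 9c 96 b2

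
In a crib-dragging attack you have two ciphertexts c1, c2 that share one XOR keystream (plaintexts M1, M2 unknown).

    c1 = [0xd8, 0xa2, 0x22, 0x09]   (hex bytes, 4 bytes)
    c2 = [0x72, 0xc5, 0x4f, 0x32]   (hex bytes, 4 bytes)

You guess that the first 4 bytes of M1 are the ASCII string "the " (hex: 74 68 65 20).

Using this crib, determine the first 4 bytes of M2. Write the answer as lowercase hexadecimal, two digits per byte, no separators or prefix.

de0f081b

First, c1 ⊕ c2 = (M1 ⊕ K) ⊕ (M2 ⊕ K) = M1 ⊕ M2, so the key drops out. Then M2 = (M1 ⊕ M2) ⊕ M1 over the first 4 bytes.
byte 0: (d8 XOR 72) XOR 74 = aa XOR 74 = de
byte 1: (a2 XOR c5) XOR 68 = 67 XOR 68 = 0f
byte 2: (22 XOR 4f) XOR 65 = 6d XOR 65 = 08
byte 3: (09 XOR 32) XOR 20 = 3b XOR 20 = 1b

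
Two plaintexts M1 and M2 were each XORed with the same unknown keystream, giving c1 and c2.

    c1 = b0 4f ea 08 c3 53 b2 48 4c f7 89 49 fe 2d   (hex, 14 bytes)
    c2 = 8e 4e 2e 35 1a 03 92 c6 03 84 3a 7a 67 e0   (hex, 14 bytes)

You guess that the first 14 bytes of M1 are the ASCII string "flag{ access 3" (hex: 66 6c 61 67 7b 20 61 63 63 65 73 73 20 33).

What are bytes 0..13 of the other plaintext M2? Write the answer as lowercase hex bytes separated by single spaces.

First, c1 ⊕ c2 = (M1 ⊕ K) ⊕ (M2 ⊕ K) = M1 ⊕ M2, so the key drops out. Then M2 = (M1 ⊕ M2) ⊕ M1 over the first 14 bytes.
byte 0: (b0 ^ 8e) ^ 66 = 3e ^ 66 = 58
byte 1: (4f ^ 4e) ^ 6c = 01 ^ 6c = 6d
byte 2: (ea ^ 2e) ^ 61 = c4 ^ 61 = a5
byte 3: (08 ^ 35) ^ 67 = 3d ^ 67 = 5a
byte 4: (c3 ^ 1a) ^ 7b = d9 ^ 7b = a2
byte 5: (53 ^ 03) ^ 20 = 50 ^ 20 = 70
byte 6: (b2 ^ 92) ^ 61 = 20 ^ 61 = 41
byte 7: (48 ^ c6) ^ 63 = 8e ^ 63 = ed
byte 8: (4c ^ 03) ^ 63 = 4f ^ 63 = 2c
byte 9: (f7 ^ 84) ^ 65 = 73 ^ 65 = 16
byte 10: (89 ^ 3a) ^ 73 = b3 ^ 73 = c0
byte 11: (49 ^ 7a) ^ 73 = 33 ^ 73 = 40
byte 12: (fe ^ 67) ^ 20 = 99 ^ 20 = b9
byte 13: (2d ^ e0) ^ 33 = cd ^ 33 = fe

58 6d a5 5a a2 70 41 ed 2c 16 c0 40 b9 fe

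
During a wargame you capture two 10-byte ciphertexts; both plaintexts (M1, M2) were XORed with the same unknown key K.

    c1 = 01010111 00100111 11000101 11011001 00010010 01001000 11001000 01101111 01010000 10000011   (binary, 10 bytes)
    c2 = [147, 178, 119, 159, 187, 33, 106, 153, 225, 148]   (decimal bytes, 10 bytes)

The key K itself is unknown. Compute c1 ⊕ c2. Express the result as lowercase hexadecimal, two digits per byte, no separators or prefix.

c1 ⊕ c2 = (M1 ⊕ K) ⊕ (M2 ⊕ K) = M1 ⊕ M2 — the shared key cancels under XOR.
byte 0: 57 ^ 93 = c4
byte 1: 27 ^ b2 = 95
byte 2: c5 ^ 77 = b2
byte 3: d9 ^ 9f = 46
byte 4: 12 ^ bb = a9
byte 5: 48 ^ 21 = 69
byte 6: c8 ^ 6a = a2
byte 7: 6f ^ 99 = f6
byte 8: 50 ^ e1 = b1
byte 9: 83 ^ 94 = 17

c495b246a969a2f6b117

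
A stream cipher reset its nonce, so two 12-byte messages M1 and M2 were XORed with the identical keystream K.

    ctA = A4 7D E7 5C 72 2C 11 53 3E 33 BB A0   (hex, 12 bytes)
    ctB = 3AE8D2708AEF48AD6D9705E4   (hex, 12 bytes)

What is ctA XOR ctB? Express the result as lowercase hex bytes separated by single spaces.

9e 95 35 2c f8 c3 59 fe 53 a4 be 44

ctA ⊕ ctB = (M1 ⊕ K) ⊕ (M2 ⊕ K) = M1 ⊕ M2 — the shared key cancels under XOR.
byte 0: 164 XOR  58 = 158
byte 1: 125 XOR 232 = 149
byte 2: 231 XOR 210 =  53
byte 3:  92 XOR 112 =  44
byte 4: 114 XOR 138 = 248
byte 5:  44 XOR 239 = 195
byte 6:  17 XOR  72 =  89
byte 7:  83 XOR 173 = 254
byte 8:  62 XOR 109 =  83
byte 9:  51 XOR 151 = 164
byte 10: 187 XOR   5 = 190
byte 11: 160 XOR 228 =  68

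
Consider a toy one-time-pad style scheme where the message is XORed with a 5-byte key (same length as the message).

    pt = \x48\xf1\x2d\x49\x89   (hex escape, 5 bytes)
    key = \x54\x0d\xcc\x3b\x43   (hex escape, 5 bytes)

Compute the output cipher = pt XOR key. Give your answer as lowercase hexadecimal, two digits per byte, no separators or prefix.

byte 0: 48 XOR 54 = 1c
byte 1: f1 XOR 0d = fc
byte 2: 2d XOR cc = e1
byte 3: 49 XOR 3b = 72
byte 4: 89 XOR 43 = ca

1cfce172ca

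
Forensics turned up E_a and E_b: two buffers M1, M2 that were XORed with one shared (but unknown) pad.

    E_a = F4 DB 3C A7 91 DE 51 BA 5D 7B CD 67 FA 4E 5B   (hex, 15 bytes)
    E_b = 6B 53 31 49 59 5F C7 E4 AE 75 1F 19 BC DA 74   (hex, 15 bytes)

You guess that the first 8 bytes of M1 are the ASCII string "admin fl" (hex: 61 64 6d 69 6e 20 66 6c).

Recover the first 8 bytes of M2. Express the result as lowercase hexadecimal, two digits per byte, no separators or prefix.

First, E_a ⊕ E_b = (M1 ⊕ K) ⊕ (M2 ⊕ K) = M1 ⊕ M2, so the key drops out. Then M2 = (M1 ⊕ M2) ⊕ M1 over the first 8 bytes.
byte 0: (f4 ⊕ 6b) ⊕ 61 = 9f ⊕ 61 = fe
byte 1: (db ⊕ 53) ⊕ 64 = 88 ⊕ 64 = ec
byte 2: (3c ⊕ 31) ⊕ 6d = 0d ⊕ 6d = 60
byte 3: (a7 ⊕ 49) ⊕ 69 = ee ⊕ 69 = 87
byte 4: (91 ⊕ 59) ⊕ 6e = c8 ⊕ 6e = a6
byte 5: (de ⊕ 5f) ⊕ 20 = 81 ⊕ 20 = a1
byte 6: (51 ⊕ c7) ⊕ 66 = 96 ⊕ 66 = f0
byte 7: (ba ⊕ e4) ⊕ 6c = 5e ⊕ 6c = 32

feec6087a6a1f032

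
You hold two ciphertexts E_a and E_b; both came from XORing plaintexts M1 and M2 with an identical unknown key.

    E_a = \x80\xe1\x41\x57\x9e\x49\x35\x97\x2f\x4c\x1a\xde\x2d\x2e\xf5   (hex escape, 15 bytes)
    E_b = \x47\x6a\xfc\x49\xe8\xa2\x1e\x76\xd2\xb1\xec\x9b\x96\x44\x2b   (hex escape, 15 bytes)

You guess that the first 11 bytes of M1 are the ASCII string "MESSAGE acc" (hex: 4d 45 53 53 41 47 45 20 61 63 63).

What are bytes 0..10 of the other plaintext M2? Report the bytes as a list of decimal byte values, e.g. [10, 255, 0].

First, E_a ⊕ E_b = (M1 ⊕ K) ⊕ (M2 ⊕ K) = M1 ⊕ M2, so the key drops out. Then M2 = (M1 ⊕ M2) ⊕ M1 over the first 11 bytes.
byte 0: (80 XOR 47) XOR 4d = c7 XOR 4d = 8a
byte 1: (e1 XOR 6a) XOR 45 = 8b XOR 45 = ce
byte 2: (41 XOR fc) XOR 53 = bd XOR 53 = ee
byte 3: (57 XOR 49) XOR 53 = 1e XOR 53 = 4d
byte 4: (9e XOR e8) XOR 41 = 76 XOR 41 = 37
byte 5: (49 XOR a2) XOR 47 = eb XOR 47 = ac
byte 6: (35 XOR 1e) XOR 45 = 2b XOR 45 = 6e
byte 7: (97 XOR 76) XOR 20 = e1 XOR 20 = c1
byte 8: (2f XOR d2) XOR 61 = fd XOR 61 = 9c
byte 9: (4c XOR b1) XOR 63 = fd XOR 63 = 9e
byte 10: (1a XOR ec) XOR 63 = f6 XOR 63 = 95

[138, 206, 238, 77, 55, 172, 110, 193, 156, 158, 149]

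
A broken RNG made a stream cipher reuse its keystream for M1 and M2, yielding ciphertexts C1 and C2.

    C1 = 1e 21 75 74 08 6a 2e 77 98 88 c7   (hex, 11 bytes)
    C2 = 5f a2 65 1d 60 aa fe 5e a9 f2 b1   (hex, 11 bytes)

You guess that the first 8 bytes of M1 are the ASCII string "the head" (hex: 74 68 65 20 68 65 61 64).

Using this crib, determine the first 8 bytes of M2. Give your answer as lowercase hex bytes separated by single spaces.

35 eb 75 49 00 a5 b1 4d

First, C1 ⊕ C2 = (M1 ⊕ K) ⊕ (M2 ⊕ K) = M1 ⊕ M2, so the key drops out. Then M2 = (M1 ⊕ M2) ⊕ M1 over the first 8 bytes.
byte 0: (1e XOR 5f) XOR 74 = 41 XOR 74 = 35
byte 1: (21 XOR a2) XOR 68 = 83 XOR 68 = eb
byte 2: (75 XOR 65) XOR 65 = 10 XOR 65 = 75
byte 3: (74 XOR 1d) XOR 20 = 69 XOR 20 = 49
byte 4: (08 XOR 60) XOR 68 = 68 XOR 68 = 00
byte 5: (6a XOR aa) XOR 65 = c0 XOR 65 = a5
byte 6: (2e XOR fe) XOR 61 = d0 XOR 61 = b1
byte 7: (77 XOR 5e) XOR 64 = 29 XOR 64 = 4d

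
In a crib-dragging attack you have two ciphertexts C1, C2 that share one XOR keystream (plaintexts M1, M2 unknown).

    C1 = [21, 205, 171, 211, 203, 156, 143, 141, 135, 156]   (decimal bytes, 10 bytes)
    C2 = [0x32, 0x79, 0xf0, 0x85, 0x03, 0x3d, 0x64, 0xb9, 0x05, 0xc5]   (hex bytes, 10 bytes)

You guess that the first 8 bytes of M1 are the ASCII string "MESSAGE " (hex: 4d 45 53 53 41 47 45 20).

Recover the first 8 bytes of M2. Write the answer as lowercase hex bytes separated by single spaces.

6a f1 08 05 89 e6 ae 14

First, C1 ⊕ C2 = (M1 ⊕ K) ⊕ (M2 ⊕ K) = M1 ⊕ M2, so the key drops out. Then M2 = (M1 ⊕ M2) ⊕ M1 over the first 8 bytes.
byte 0: (15 ^ 32) ^ 4d = 27 ^ 4d = 6a
byte 1: (cd ^ 79) ^ 45 = b4 ^ 45 = f1
byte 2: (ab ^ f0) ^ 53 = 5b ^ 53 = 08
byte 3: (d3 ^ 85) ^ 53 = 56 ^ 53 = 05
byte 4: (cb ^ 03) ^ 41 = c8 ^ 41 = 89
byte 5: (9c ^ 3d) ^ 47 = a1 ^ 47 = e6
byte 6: (8f ^ 64) ^ 45 = eb ^ 45 = ae
byte 7: (8d ^ b9) ^ 20 = 34 ^ 20 = 14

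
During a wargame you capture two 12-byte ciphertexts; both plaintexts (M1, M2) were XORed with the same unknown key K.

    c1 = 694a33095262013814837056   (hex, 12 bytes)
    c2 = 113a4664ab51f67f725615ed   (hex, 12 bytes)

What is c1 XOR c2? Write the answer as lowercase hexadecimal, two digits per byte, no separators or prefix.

7870756df933f74766d565bb

c1 ⊕ c2 = (M1 ⊕ K) ⊕ (M2 ⊕ K) = M1 ⊕ M2 — the shared key cancels under XOR.
byte 0: 01101001 ⊕ 00010001 = 01111000
byte 1: 01001010 ⊕ 00111010 = 01110000
byte 2: 00110011 ⊕ 01000110 = 01110101
byte 3: 00001001 ⊕ 01100100 = 01101101
byte 4: 01010010 ⊕ 10101011 = 11111001
byte 5: 01100010 ⊕ 01010001 = 00110011
byte 6: 00000001 ⊕ 11110110 = 11110111
byte 7: 00111000 ⊕ 01111111 = 01000111
byte 8: 00010100 ⊕ 01110010 = 01100110
byte 9: 10000011 ⊕ 01010110 = 11010101
byte 10: 01110000 ⊕ 00010101 = 01100101
byte 11: 01010110 ⊕ 11101101 = 10111011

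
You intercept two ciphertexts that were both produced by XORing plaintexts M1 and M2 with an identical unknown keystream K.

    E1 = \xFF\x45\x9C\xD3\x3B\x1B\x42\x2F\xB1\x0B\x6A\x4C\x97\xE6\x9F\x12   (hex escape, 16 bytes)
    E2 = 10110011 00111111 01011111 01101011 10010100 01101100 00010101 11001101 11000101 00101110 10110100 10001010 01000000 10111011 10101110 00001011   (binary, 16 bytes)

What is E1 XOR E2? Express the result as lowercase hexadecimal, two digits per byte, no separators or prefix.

4c7ac3b8af7757e27425dec6d75d3119

E1 ⊕ E2 = (M1 ⊕ K) ⊕ (M2 ⊕ K) = M1 ⊕ M2 — the shared key cancels under XOR.
byte 0: 11111111 xor 10110011 = 01001100
byte 1: 01000101 xor 00111111 = 01111010
byte 2: 10011100 xor 01011111 = 11000011
byte 3: 11010011 xor 01101011 = 10111000
byte 4: 00111011 xor 10010100 = 10101111
byte 5: 00011011 xor 01101100 = 01110111
byte 6: 01000010 xor 00010101 = 01010111
byte 7: 00101111 xor 11001101 = 11100010
byte 8: 10110001 xor 11000101 = 01110100
byte 9: 00001011 xor 00101110 = 00100101
byte 10: 01101010 xor 10110100 = 11011110
byte 11: 01001100 xor 10001010 = 11000110
byte 12: 10010111 xor 01000000 = 11010111
byte 13: 11100110 xor 10111011 = 01011101
byte 14: 10011111 xor 10101110 = 00110001
byte 15: 00010010 xor 00001011 = 00011001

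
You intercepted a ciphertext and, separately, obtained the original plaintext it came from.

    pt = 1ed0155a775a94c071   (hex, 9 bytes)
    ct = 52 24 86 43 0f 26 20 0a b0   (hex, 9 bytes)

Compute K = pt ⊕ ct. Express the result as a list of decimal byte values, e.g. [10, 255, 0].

[76, 244, 147, 25, 120, 124, 180, 202, 193]

Since ct = pt ⊕ K, XORing both sides with pt gives K = pt ⊕ ct.
1e xor 52 = 4c
d0 xor 24 = f4
15 xor 86 = 93
5a xor 43 = 19
77 xor 0f = 78
5a xor 26 = 7c
94 xor 20 = b4
c0 xor 0a = ca
71 xor b0 = c1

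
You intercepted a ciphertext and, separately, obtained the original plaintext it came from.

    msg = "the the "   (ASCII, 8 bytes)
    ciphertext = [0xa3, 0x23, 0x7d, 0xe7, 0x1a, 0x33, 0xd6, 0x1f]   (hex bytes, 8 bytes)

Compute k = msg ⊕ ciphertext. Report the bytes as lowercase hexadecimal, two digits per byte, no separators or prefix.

d74b18c76e5bb33f

Since ciphertext = msg ⊕ k, XORing both sides with msg gives k = msg ⊕ ciphertext.
116 ^ 163 = 215
104 ^  35 =  75
101 ^ 125 =  24
 32 ^ 231 = 199
116 ^  26 = 110
104 ^  51 =  91
101 ^ 214 = 179
 32 ^  31 =  63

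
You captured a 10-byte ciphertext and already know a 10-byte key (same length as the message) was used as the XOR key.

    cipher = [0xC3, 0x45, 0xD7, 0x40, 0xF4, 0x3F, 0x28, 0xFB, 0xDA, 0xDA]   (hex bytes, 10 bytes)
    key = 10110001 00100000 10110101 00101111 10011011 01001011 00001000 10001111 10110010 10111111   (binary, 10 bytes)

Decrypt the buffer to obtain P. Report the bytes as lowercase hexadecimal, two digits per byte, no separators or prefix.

7265626f6f7420746865

XOR is its own inverse, so applying the key byte-wise gives the result directly.
c3 XOR b1 = 72
45 XOR 20 = 65
d7 XOR b5 = 62
40 XOR 2f = 6f
f4 XOR 9b = 6f
3f XOR 4b = 74
28 XOR 08 = 20
fb XOR 8f = 74
da XOR b2 = 68
da XOR bf = 65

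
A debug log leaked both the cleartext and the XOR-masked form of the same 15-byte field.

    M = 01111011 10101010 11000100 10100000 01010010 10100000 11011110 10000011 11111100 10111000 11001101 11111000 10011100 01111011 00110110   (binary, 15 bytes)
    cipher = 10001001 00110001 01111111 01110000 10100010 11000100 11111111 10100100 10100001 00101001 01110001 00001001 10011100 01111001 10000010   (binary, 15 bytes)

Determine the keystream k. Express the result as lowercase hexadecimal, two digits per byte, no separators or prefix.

f29bbbd0f06421275d91bcf10002b4

Since cipher = M ⊕ k, XORing both sides with M gives k = M ⊕ cipher.
byte 0: 7b xor 89 = f2
byte 1: aa xor 31 = 9b
byte 2: c4 xor 7f = bb
byte 3: a0 xor 70 = d0
byte 4: 52 xor a2 = f0
byte 5: a0 xor c4 = 64
byte 6: de xor ff = 21
byte 7: 83 xor a4 = 27
byte 8: fc xor a1 = 5d
byte 9: b8 xor 29 = 91
byte 10: cd xor 71 = bc
byte 11: f8 xor 09 = f1
byte 12: 9c xor 9c = 00
byte 13: 7b xor 79 = 02
byte 14: 36 xor 82 = b4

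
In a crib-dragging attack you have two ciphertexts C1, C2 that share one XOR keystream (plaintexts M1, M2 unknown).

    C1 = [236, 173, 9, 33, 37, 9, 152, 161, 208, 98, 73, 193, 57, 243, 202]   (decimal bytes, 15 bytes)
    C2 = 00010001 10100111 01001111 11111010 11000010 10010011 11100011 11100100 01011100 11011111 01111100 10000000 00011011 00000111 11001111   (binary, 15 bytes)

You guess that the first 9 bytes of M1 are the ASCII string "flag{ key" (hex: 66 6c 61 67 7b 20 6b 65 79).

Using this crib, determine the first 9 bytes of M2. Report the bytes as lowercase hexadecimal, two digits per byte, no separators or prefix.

9b6627bc9cba1020f5

First, C1 ⊕ C2 = (M1 ⊕ K) ⊕ (M2 ⊕ K) = M1 ⊕ M2, so the key drops out. Then M2 = (M1 ⊕ M2) ⊕ M1 over the first 9 bytes.
byte 0: (ec ^ 11) ^ 66 = fd ^ 66 = 9b
byte 1: (ad ^ a7) ^ 6c = 0a ^ 6c = 66
byte 2: (09 ^ 4f) ^ 61 = 46 ^ 61 = 27
byte 3: (21 ^ fa) ^ 67 = db ^ 67 = bc
byte 4: (25 ^ c2) ^ 7b = e7 ^ 7b = 9c
byte 5: (09 ^ 93) ^ 20 = 9a ^ 20 = ba
byte 6: (98 ^ e3) ^ 6b = 7b ^ 6b = 10
byte 7: (a1 ^ e4) ^ 65 = 45 ^ 65 = 20
byte 8: (d0 ^ 5c) ^ 79 = 8c ^ 79 = f5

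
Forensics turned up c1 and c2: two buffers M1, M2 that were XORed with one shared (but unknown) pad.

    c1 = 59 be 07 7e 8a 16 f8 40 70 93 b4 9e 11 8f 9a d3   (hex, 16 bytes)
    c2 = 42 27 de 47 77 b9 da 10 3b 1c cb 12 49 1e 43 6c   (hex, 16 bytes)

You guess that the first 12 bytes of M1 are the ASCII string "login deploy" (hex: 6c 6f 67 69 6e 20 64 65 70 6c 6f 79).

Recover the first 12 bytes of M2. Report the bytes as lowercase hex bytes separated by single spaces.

77 f6 be 50 93 8f 46 35 3b e3 10 f5

First, c1 ⊕ c2 = (M1 ⊕ K) ⊕ (M2 ⊕ K) = M1 ⊕ M2, so the key drops out. Then M2 = (M1 ⊕ M2) ⊕ M1 over the first 12 bytes.
byte 0: (59 XOR 42) XOR 6c = 1b XOR 6c = 77
byte 1: (be XOR 27) XOR 6f = 99 XOR 6f = f6
byte 2: (07 XOR de) XOR 67 = d9 XOR 67 = be
byte 3: (7e XOR 47) XOR 69 = 39 XOR 69 = 50
byte 4: (8a XOR 77) XOR 6e = fd XOR 6e = 93
byte 5: (16 XOR b9) XOR 20 = af XOR 20 = 8f
byte 6: (f8 XOR da) XOR 64 = 22 XOR 64 = 46
byte 7: (40 XOR 10) XOR 65 = 50 XOR 65 = 35
byte 8: (70 XOR 3b) XOR 70 = 4b XOR 70 = 3b
byte 9: (93 XOR 1c) XOR 6c = 8f XOR 6c = e3
byte 10: (b4 XOR cb) XOR 6f = 7f XOR 6f = 10
byte 11: (9e XOR 12) XOR 79 = 8c XOR 79 = f5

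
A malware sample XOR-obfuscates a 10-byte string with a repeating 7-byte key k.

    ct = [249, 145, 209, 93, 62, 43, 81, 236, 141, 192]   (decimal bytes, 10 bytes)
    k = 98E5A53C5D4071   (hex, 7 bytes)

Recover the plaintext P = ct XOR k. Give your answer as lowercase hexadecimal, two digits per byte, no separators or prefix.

61747461636b20746865

The 7-byte key repeats, so the effective keystream is 98 e5 a5 3c 5d 40 71 98 e5 a5.
byte 0: 11111001 ⊕ 10011000 = 01100001
byte 1: 10010001 ⊕ 11100101 = 01110100
byte 2: 11010001 ⊕ 10100101 = 01110100
byte 3: 01011101 ⊕ 00111100 = 01100001
byte 4: 00111110 ⊕ 01011101 = 01100011
byte 5: 00101011 ⊕ 01000000 = 01101011
byte 6: 01010001 ⊕ 01110001 = 00100000
byte 7: 11101100 ⊕ 10011000 = 01110100
byte 8: 10001101 ⊕ 11100101 = 01101000
byte 9: 11000000 ⊕ 10100101 = 01100101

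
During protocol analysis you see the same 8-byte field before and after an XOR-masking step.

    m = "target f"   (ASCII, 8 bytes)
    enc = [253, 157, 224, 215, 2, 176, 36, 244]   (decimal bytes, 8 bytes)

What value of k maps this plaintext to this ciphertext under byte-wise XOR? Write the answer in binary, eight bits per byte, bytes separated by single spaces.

10001001 11111100 10010010 10110000 01100111 11000100 00000100 10010010

Since enc = m ⊕ k, XORing both sides with m gives k = m ⊕ enc.
byte 0: 74 ⊕ fd = 89
byte 1: 61 ⊕ 9d = fc
byte 2: 72 ⊕ e0 = 92
byte 3: 67 ⊕ d7 = b0
byte 4: 65 ⊕ 02 = 67
byte 5: 74 ⊕ b0 = c4
byte 6: 20 ⊕ 24 = 04
byte 7: 66 ⊕ f4 = 92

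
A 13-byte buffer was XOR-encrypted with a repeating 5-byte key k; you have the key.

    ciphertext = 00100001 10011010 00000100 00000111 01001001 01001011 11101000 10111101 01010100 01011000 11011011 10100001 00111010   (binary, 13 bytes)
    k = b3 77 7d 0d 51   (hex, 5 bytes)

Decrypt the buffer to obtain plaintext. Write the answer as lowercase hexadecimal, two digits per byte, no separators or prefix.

92ed790a18f89fc0590968d647

The 5-byte key repeats, so the effective keystream is b3 77 7d 0d 51 b3 77 7d 0d 51 b3 77 7d.
byte 0:  33 ⊕ 179 = 146
byte 1: 154 ⊕ 119 = 237
byte 2:   4 ⊕ 125 = 121
byte 3:   7 ⊕  13 =  10
byte 4:  73 ⊕  81 =  24
byte 5:  75 ⊕ 179 = 248
byte 6: 232 ⊕ 119 = 159
byte 7: 189 ⊕ 125 = 192
byte 8:  84 ⊕  13 =  89
byte 9:  88 ⊕  81 =   9
byte 10: 219 ⊕ 179 = 104
byte 11: 161 ⊕ 119 = 214
byte 12:  58 ⊕ 125 =  71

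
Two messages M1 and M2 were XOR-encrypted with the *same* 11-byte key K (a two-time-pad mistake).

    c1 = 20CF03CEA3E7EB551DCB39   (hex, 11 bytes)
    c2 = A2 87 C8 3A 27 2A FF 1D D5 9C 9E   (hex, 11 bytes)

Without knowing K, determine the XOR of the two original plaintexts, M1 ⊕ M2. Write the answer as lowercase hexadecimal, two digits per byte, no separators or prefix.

c1 ⊕ c2 = (M1 ⊕ K) ⊕ (M2 ⊕ K) = M1 ⊕ M2 — the shared key cancels under XOR.
 32 XOR 162 = 130
207 XOR 135 =  72
  3 XOR 200 = 203
206 XOR  58 = 244
163 XOR  39 = 132
231 XOR  42 = 205
235 XOR 255 =  20
 85 XOR  29 =  72
 29 XOR 213 = 200
203 XOR 156 =  87
 57 XOR 158 = 167

8248cbf484cd1448c857a7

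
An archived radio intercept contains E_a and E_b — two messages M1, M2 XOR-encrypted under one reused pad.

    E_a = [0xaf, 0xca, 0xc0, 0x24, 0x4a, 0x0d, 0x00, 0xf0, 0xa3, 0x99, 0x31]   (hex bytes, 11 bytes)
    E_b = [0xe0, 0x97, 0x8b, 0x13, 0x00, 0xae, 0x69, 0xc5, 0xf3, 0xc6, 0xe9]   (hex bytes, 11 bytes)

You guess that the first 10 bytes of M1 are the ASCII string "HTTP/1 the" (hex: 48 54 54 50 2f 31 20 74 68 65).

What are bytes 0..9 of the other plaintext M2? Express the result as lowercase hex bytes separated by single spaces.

07 09 1f 67 65 92 49 41 38 3a

First, E_a ⊕ E_b = (M1 ⊕ K) ⊕ (M2 ⊕ K) = M1 ⊕ M2, so the key drops out. Then M2 = (M1 ⊕ M2) ⊕ M1 over the first 10 bytes.
byte 0: (af XOR e0) XOR 48 = 4f XOR 48 = 07
byte 1: (ca XOR 97) XOR 54 = 5d XOR 54 = 09
byte 2: (c0 XOR 8b) XOR 54 = 4b XOR 54 = 1f
byte 3: (24 XOR 13) XOR 50 = 37 XOR 50 = 67
byte 4: (4a XOR 00) XOR 2f = 4a XOR 2f = 65
byte 5: (0d XOR ae) XOR 31 = a3 XOR 31 = 92
byte 6: (00 XOR 69) XOR 20 = 69 XOR 20 = 49
byte 7: (f0 XOR c5) XOR 74 = 35 XOR 74 = 41
byte 8: (a3 XOR f3) XOR 68 = 50 XOR 68 = 38
byte 9: (99 XOR c6) XOR 65 = 5f XOR 65 = 3a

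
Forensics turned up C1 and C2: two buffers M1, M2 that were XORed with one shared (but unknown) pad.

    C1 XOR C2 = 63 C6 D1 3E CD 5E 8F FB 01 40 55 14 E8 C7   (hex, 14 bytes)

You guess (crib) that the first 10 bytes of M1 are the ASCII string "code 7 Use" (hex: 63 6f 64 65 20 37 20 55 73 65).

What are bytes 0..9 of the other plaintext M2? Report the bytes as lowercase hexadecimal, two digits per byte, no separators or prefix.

Since C1 ⊕ C2 = M1 ⊕ M2, XORing with the guessed M1 bytes yields the corresponding M2 bytes: M2 = (C1 ⊕ C2) ⊕ M1.
63 xor 63 = 00
c6 xor 6f = a9
d1 xor 64 = b5
3e xor 65 = 5b
cd xor 20 = ed
5e xor 37 = 69
8f xor 20 = af
fb xor 55 = ae
01 xor 73 = 72
40 xor 65 = 25

00a9b55bed69afae7225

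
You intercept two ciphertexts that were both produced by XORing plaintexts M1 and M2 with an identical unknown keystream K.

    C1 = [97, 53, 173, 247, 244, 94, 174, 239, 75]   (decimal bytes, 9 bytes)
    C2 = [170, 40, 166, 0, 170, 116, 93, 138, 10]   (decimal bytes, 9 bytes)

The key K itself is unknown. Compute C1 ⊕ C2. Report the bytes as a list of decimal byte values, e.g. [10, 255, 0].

C1 ⊕ C2 = (M1 ⊕ K) ⊕ (M2 ⊕ K) = M1 ⊕ M2 — the shared key cancels under XOR.
61 ^ aa = cb
35 ^ 28 = 1d
ad ^ a6 = 0b
f7 ^ 00 = f7
f4 ^ aa = 5e
5e ^ 74 = 2a
ae ^ 5d = f3
ef ^ 8a = 65
4b ^ 0a = 41

[203, 29, 11, 247, 94, 42, 243, 101, 65]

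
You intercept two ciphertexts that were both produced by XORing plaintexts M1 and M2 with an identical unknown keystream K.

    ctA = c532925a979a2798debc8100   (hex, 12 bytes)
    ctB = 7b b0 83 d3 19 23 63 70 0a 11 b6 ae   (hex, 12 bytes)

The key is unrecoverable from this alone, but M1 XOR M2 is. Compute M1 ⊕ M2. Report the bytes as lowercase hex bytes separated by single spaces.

be 82 11 89 8e b9 44 e8 d4 ad 37 ae

ctA ⊕ ctB = (M1 ⊕ K) ⊕ (M2 ⊕ K) = M1 ⊕ M2 — the shared key cancels under XOR.
byte 0: c5 XOR 7b = be
byte 1: 32 XOR b0 = 82
byte 2: 92 XOR 83 = 11
byte 3: 5a XOR d3 = 89
byte 4: 97 XOR 19 = 8e
byte 5: 9a XOR 23 = b9
byte 6: 27 XOR 63 = 44
byte 7: 98 XOR 70 = e8
byte 8: de XOR 0a = d4
byte 9: bc XOR 11 = ad
byte 10: 81 XOR b6 = 37
byte 11: 00 XOR ae = ae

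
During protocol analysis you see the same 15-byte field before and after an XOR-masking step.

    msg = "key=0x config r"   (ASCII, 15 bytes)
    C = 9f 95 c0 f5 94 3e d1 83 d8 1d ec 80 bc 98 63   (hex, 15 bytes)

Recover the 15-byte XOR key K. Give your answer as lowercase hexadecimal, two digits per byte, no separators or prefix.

f4f0b9c8a446f1e0b7738ae9dbb811

Since C = msg ⊕ K, XORing both sides with msg gives K = msg ⊕ C.
6b ⊕ 9f = f4
65 ⊕ 95 = f0
79 ⊕ c0 = b9
3d ⊕ f5 = c8
30 ⊕ 94 = a4
78 ⊕ 3e = 46
20 ⊕ d1 = f1
63 ⊕ 83 = e0
6f ⊕ d8 = b7
6e ⊕ 1d = 73
66 ⊕ ec = 8a
69 ⊕ 80 = e9
67 ⊕ bc = db
20 ⊕ 98 = b8
72 ⊕ 63 = 11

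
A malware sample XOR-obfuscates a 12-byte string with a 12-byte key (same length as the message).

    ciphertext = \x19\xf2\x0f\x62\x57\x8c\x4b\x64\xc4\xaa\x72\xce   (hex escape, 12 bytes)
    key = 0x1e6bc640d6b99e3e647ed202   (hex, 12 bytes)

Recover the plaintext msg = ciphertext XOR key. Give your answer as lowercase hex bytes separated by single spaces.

07 99 c9 22 81 35 d5 5a a0 d4 a0 cc

byte 0: 19 xor 1e = 07
byte 1: f2 xor 6b = 99
byte 2: 0f xor c6 = c9
byte 3: 62 xor 40 = 22
byte 4: 57 xor d6 = 81
byte 5: 8c xor b9 = 35
byte 6: 4b xor 9e = d5
byte 7: 64 xor 3e = 5a
byte 8: c4 xor 64 = a0
byte 9: aa xor 7e = d4
byte 10: 72 xor d2 = a0
byte 11: ce xor 02 = cc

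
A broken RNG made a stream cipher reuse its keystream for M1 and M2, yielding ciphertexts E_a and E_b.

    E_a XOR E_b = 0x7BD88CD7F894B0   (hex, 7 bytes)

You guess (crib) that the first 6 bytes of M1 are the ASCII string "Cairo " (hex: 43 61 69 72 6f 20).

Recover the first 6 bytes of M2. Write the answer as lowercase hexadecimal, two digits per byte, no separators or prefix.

38b9e5a597b4

Since E_a ⊕ E_b = M1 ⊕ M2, XORing with the guessed M1 bytes yields the corresponding M2 bytes: M2 = (E_a ⊕ E_b) ⊕ M1.
7b XOR 43 = 38
d8 XOR 61 = b9
8c XOR 69 = e5
d7 XOR 72 = a5
f8 XOR 6f = 97
94 XOR 20 = b4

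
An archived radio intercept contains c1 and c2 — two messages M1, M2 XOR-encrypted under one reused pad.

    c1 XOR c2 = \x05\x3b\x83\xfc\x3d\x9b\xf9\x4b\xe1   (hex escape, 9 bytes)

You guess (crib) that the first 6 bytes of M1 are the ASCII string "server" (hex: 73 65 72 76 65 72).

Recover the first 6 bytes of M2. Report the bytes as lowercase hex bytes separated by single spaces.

Since c1 ⊕ c2 = M1 ⊕ M2, XORing with the guessed M1 bytes yields the corresponding M2 bytes: M2 = (c1 ⊕ c2) ⊕ M1.
  5 ^ 115 = 118
 59 ^ 101 =  94
131 ^ 114 = 241
252 ^ 118 = 138
 61 ^ 101 =  88
155 ^ 114 = 233

76 5e f1 8a 58 e9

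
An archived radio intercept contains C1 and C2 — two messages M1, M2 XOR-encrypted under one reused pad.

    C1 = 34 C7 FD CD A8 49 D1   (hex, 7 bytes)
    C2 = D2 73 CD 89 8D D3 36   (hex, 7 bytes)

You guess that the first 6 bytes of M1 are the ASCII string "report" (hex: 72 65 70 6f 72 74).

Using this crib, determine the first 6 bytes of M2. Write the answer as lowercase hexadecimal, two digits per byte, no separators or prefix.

94d1402b57ee

First, C1 ⊕ C2 = (M1 ⊕ K) ⊕ (M2 ⊕ K) = M1 ⊕ M2, so the key drops out. Then M2 = (M1 ⊕ M2) ⊕ M1 over the first 6 bytes.
byte 0: (34 ⊕ d2) ⊕ 72 = e6 ⊕ 72 = 94
byte 1: (c7 ⊕ 73) ⊕ 65 = b4 ⊕ 65 = d1
byte 2: (fd ⊕ cd) ⊕ 70 = 30 ⊕ 70 = 40
byte 3: (cd ⊕ 89) ⊕ 6f = 44 ⊕ 6f = 2b
byte 4: (a8 ⊕ 8d) ⊕ 72 = 25 ⊕ 72 = 57
byte 5: (49 ⊕ d3) ⊕ 74 = 9a ⊕ 74 = ee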